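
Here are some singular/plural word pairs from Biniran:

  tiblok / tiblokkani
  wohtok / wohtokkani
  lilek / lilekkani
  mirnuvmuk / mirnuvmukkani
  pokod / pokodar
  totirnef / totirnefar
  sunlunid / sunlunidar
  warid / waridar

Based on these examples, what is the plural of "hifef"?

hifefar

"hifef" ends in -f. The one such stem in the data (totirnef → totirnefar) adds -ar, so the same rule applies.
So hifef → hifefar.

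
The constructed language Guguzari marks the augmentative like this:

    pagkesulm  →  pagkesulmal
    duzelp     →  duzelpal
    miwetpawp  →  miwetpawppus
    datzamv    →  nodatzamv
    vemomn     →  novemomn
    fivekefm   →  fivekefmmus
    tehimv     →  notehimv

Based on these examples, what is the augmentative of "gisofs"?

gisofssus

"gisofs" has second-to-last letter 'f'. The one such stem in the data (fivekefm → fivekefmmus) doubles the final consonant and adds -us (as does miwetpawp), so the same rule applies.
The other patterns: stems whose second-to-last letter is 'l' add -al; stems whose second-to-last letter is 'm' add the prefix no-.
So gisofs → gisofssus.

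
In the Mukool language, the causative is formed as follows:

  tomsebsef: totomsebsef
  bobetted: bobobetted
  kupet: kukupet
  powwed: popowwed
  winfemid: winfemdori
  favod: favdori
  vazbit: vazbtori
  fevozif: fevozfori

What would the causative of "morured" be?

momorured

"morured" has last vowel 'e'. The stems whose last vowel is 'e' (tomsebsef → totomsebsef, bobetted → bobobetted, kupet → kukupet) repeat the first consonant+vowel as a prefix.
The other pattern: stems whose last vowel is 'i' or 'o' delete the last vowel and add -ori.
So morured → momorured.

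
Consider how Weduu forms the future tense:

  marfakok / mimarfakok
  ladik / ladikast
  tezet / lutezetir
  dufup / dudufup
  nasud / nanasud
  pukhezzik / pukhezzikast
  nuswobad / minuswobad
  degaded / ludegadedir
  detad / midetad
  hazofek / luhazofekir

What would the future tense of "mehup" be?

memehup

pukhezzik and marfakok both end in -k yet inflect differently (pukhezzikast, mimarfakok), so the final letter is not what conditions the rule; the last vowel is.
"mehup" has last vowel 'u'. The stems whose last vowel is 'u' (nasud → nanasud, dufup → dudufup) repeat the first consonant+vowel as a prefix.
The other patterns: stems whose last vowel is 'i' add -ast; stems whose last vowel is 'a' or 'o' add the prefix mi-; stems whose last vowel is 'e' add lu- … -ir around the stem.
So mehup → memehup.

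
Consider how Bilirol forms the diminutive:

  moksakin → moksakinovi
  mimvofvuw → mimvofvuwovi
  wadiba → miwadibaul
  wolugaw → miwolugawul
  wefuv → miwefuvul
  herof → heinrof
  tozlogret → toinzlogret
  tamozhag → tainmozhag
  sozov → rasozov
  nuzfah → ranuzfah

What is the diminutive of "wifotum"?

mimvofvuw and wolugaw both end in -w yet inflect differently (mimvofvuwovi, miwolugawul), so the final letter is not what conditions the rule; the first letter is.
"wifotum" begins with w-. The stems beginning with w- (wadiba → miwadibaul, wolugaw → miwolugawul, wefuv → miwefuvul) add mi- … -ul around the stem.
The other patterns: stems beginning with m- add -ovi; stems beginning with h- or t- insert -in- after the first vowel; stems beginning with n- or s- add the prefix ra-.
So wifotum → miwifotumul.

miwifotumul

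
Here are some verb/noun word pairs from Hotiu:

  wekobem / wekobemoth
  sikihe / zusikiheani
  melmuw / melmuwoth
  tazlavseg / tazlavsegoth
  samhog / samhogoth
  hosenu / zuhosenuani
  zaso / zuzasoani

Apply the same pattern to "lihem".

lihemoth

zaso and samhog both have last vowel 'o' yet inflect differently (zuzasoani, samhogoth), so the last vowel is not what conditions the rule; whether the stem ends in a vowel or a consonant is.
"lihem" ends in a consonant. The stems ending in a consonant (samhog → samhogoth, wekobem → wekobemoth, melmuw → melmuwoth) add -oth.
So lihem → lihemoth.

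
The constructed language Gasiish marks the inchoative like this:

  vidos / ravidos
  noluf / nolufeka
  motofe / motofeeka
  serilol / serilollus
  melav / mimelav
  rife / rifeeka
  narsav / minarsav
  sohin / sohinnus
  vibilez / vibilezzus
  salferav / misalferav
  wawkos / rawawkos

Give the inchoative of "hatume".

motofe and vibilez both have last vowel 'e' yet inflect differently (motofeeka, vibilezzus), so the last vowel is not what conditions the rule; the final letter is.
"hatume" ends in -e. The stems ending in -e (motofe → motofeeka, rife → rifeeka) add -eka.
The other patterns: stems ending in -v add the prefix mi-; stems ending in -s add the prefix ra-; stems ending in -l, -n or -z double the final consonant and add -us.
So hatume → hatumeeka.

hatumeeka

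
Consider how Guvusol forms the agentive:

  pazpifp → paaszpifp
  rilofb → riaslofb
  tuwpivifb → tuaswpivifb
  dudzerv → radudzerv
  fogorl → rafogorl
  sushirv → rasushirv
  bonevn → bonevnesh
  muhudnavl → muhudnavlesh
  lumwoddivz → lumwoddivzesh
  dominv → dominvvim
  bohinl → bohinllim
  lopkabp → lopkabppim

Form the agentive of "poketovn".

fogorl and muhudnavl both end in -l yet inflect differently (rafogorl, muhudnavlesh), so the final letter is not what conditions the rule; the second-to-last letter is.
"poketovn" has second-to-last letter 'v'. The stems whose second-to-last letter is 'v' (bonevn → bonevnesh, muhudnavl → muhudnavlesh, lumwoddivz → lumwoddivzesh) add -esh.
The other patterns: stems whose second-to-last letter is 'f' insert -as- after the first vowel; stems whose second-to-last letter is 'r' add the prefix ra-; stems whose second-to-last letter is 'b' or 'n' double the final consonant and add -im.
So poketovn → poketovnesh.

poketovnesh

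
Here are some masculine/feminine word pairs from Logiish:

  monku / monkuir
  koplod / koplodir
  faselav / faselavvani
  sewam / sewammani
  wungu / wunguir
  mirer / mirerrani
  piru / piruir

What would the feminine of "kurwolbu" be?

"kurwolbu" ends in -u. The stems ending in -u (monku → monkuir, wungu → wunguir, piru → piruir) add -ir.
So kurwolbu → kurwolbuir.

kurwolbuir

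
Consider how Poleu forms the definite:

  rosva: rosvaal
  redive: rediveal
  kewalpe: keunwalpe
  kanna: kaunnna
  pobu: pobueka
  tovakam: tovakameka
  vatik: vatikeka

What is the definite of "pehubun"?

redive and kewalpe both end in -e yet inflect differently (rediveal, keunwalpe), so the final letter is not what conditions the rule; the first letter is.
"pehubun" begins with p-. The one such stem in the data (pobu → pobueka) adds -eka, so the same rule applies.
The other patterns: stems beginning with r- add -al; stems beginning with k- insert -un- after the first vowel.
So pehubun → pehubuneka.

pehubuneka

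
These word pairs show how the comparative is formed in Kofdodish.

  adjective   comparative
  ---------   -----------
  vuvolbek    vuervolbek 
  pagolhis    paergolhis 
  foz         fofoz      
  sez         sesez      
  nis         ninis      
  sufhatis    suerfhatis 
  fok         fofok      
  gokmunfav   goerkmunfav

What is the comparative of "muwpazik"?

muerwpazik

fok and vuvolbek both end in -k yet inflect differently (fofok, vuervolbek), so the final letter is not what conditions the rule; the number of vowels is.
"muwpazik" has 3 vowels. The stems with 3 vowels (vuvolbek → vuervolbek, sufhatis → suerfhatis, gokmunfav → goerkmunfav) insert -er- after the first vowel.
The other pattern: stems with 1 vowel repeat the first consonant+vowel as a prefix.
So muwpazik → muerwpazik.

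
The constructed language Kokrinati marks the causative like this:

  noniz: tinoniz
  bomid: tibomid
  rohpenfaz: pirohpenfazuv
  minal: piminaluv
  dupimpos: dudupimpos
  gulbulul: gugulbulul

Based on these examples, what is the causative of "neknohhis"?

tineknohhis

noniz and rohpenfaz both end in -z yet inflect differently (tinoniz, pirohpenfazuv), so the final letter is not what conditions the rule; the last vowel is.
"neknohhis" has last vowel 'i'. The stems whose last vowel is 'i' (noniz → tinoniz, bomid → tibomid) add the prefix ti-.
So neknohhis → tineknohhis.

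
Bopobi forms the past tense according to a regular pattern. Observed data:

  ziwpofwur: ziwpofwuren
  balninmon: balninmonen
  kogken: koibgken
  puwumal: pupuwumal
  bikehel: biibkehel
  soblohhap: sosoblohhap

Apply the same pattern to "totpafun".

totpafunen

bikehel and puwumal both end in -l yet inflect differently (biibkehel, pupuwumal), so the final letter is not what conditions the rule; the last vowel is.
"totpafun" has last vowel 'u'. The one such stem in the data (ziwpofwur → ziwpofwuren) adds -en, so the same rule applies.
So totpafun → totpafunen.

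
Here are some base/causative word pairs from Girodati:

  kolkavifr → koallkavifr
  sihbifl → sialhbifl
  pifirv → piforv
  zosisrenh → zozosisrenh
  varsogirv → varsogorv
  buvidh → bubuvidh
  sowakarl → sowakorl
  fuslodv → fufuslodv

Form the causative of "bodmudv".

bobodmudv

sihbifl and sowakarl both end in -l yet inflect differently (sialhbifl, sowakorl), so the final letter is not what conditions the rule; the second-to-last letter is.
"bodmudv" has second-to-last letter 'd'. The stems whose second-to-last letter is 'd' (fuslodv → fufuslodv, buvidh → bubuvidh) repeat the first consonant+vowel as a prefix.
The other patterns: stems whose second-to-last letter is 'f' insert -al- after the first vowel; stems whose second-to-last letter is 'r' change the last vowel to 'o'.
So bodmudv → bobodmudv.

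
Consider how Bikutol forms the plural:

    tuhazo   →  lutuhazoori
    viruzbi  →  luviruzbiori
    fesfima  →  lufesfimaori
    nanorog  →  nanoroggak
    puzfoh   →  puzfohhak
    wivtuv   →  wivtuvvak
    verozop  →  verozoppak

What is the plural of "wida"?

luwidaori

"wida" ends in a vowel. The stems ending in a vowel (tuhazo → lutuhazoori, viruzbi → luviruzbiori, fesfima → lufesfimaori) add lu- … -ori around the stem.
So wida → luwidaori.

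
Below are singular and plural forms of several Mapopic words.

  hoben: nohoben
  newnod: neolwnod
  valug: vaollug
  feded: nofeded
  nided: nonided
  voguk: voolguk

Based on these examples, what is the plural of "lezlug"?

feded and newnod both end in -d yet inflect differently (nofeded, neolwnod), so the final letter is not what conditions the rule; the last vowel is.
"lezlug" has last vowel 'u'. The stems whose last vowel is 'u' (voguk → voolguk, valug → vaollug) insert -ol- after the first vowel.
So lezlug → leolzlug.

leolzlug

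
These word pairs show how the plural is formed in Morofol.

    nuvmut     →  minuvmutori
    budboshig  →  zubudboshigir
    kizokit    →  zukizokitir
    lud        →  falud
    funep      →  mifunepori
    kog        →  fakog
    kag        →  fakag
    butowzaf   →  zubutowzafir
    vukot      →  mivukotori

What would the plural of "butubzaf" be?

nuvmut and kizokit both end in -t yet inflect differently (minuvmutori, zukizokitir), so the final letter is not what conditions the rule; the number of vowels is.
"butubzaf" has 3 vowels. The stems with 3 vowels (kizokit → zukizokitir, budboshig → zubudboshigir, butowzaf → zubutowzafir) add zu- … -ir around the stem.
The other patterns: stems with 1 vowel add the prefix fa-; stems with 2 vowels add mi- … -ori around the stem.
So butubzaf → zubutubzafir.

zubutubzafir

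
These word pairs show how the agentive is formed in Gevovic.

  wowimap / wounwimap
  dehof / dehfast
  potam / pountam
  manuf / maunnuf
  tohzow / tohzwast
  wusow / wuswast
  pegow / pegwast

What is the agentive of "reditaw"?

"reditaw" has last vowel 'a'. The stems whose last vowel is 'a' (wowimap → wounwimap, potam → pountam) insert -un- after the first vowel.
So reditaw → reunditaw.

reunditaw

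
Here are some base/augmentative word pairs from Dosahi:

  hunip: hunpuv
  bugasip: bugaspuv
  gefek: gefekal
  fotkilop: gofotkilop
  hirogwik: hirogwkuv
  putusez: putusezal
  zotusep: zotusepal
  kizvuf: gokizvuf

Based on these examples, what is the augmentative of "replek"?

hunip and zotusep both end in -p yet inflect differently (hunpuv, zotusepal), so the final letter is not what conditions the rule; the last vowel is.
"replek" has last vowel 'e'. The stems whose last vowel is 'e' (putusez → putusezal, zotusep → zotusepal, gefek → gefekal) add -al.
The other patterns: stems whose last vowel is 'i' delete the last vowel and add -uv; stems whose last vowel is 'o' or 'u' add the prefix go-.
So replek → replekal.

replekal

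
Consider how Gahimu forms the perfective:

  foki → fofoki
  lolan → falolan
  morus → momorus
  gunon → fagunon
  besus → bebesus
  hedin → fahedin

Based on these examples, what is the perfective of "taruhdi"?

hedin and foki both have last vowel 'i' yet inflect differently (fahedin, fofoki), so the last vowel is not what conditions the rule; the final letter is.
"taruhdi" ends in -i. The one such stem in the data (foki → fofoki) repeats the first consonant+vowel as a prefix (as do besus, morus), so the same rule applies.
The other pattern: stems ending in -n add the prefix fa-.
So taruhdi → tataruhdi.

tataruhdi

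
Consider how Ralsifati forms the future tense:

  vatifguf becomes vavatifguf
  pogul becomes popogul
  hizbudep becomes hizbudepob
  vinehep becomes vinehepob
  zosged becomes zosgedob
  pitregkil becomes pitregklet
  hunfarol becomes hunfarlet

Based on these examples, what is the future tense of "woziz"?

pogul and pitregkil both end in -l yet inflect differently (popogul, pitregklet), so the final letter is not what conditions the rule; the last vowel is.
"woziz" has last vowel 'i'. The one such stem in the data (pitregkil → pitregklet) deletes the last vowel and adds -et (as does hunfarol), so the same rule applies.
The other patterns: stems whose last vowel is 'u' repeat the first consonant+vowel as a prefix; stems whose last vowel is 'e' add -ob.
So woziz → wozzet.

wozzet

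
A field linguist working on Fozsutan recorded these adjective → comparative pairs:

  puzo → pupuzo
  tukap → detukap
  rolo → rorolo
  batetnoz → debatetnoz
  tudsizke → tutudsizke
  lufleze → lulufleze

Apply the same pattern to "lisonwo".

lilisonwo

batetnoz and rolo both have last vowel 'o' yet inflect differently (debatetnoz, rorolo), so the last vowel is not what conditions the rule; whether the stem ends in a vowel or a consonant is.
"lisonwo" ends in a vowel. The stems ending in a vowel (rolo → rorolo, tudsizke → tutudsizke, puzo → pupuzo) repeat the first consonant+vowel as a prefix.
The other pattern: stems ending in a consonant add the prefix de-.
So lisonwo → lilisonwo.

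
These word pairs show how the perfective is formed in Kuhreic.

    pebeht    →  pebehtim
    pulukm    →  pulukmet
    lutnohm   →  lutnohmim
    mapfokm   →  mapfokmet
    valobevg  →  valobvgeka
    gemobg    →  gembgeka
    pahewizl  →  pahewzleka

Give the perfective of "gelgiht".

gelgihtim

lutnohm and pulukm both end in -m yet inflect differently (lutnohmim, pulukmet), so the final letter is not what conditions the rule; the second-to-last letter is.
"gelgiht" has second-to-last letter 'h'. The stems whose second-to-last letter is 'h' (pebeht → pebehtim, lutnohm → lutnohmim) add -im.
The other patterns: stems whose second-to-last letter is 'k' add -et; stems whose second-to-last letter is 'b', 'v' or 'z' delete the last vowel and add -eka.
So gelgiht → gelgihtim.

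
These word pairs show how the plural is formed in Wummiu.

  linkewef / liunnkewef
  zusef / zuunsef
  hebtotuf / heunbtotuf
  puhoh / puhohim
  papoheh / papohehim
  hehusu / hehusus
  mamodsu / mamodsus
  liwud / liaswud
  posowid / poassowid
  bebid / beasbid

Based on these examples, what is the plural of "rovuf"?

rounvuf

"rovuf" ends in -f. The stems ending in -f (linkewef → liunnkewef, zusef → zuunsef, hebtotuf → heunbtotuf) insert -un- after the first vowel.
So rovuf → rounvuf.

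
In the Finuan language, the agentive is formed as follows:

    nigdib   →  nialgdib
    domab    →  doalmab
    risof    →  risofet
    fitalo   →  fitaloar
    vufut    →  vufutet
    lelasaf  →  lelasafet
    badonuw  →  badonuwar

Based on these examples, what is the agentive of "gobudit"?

gobuditet

domab and lelasaf both have last vowel 'a' yet inflect differently (doalmab, lelasafet), so the last vowel is not what conditions the rule; the final letter is.
"gobudit" ends in -t. The one such stem in the data (vufut → vufutet) adds -et, so the same rule applies.
So gobudit → gobuditet.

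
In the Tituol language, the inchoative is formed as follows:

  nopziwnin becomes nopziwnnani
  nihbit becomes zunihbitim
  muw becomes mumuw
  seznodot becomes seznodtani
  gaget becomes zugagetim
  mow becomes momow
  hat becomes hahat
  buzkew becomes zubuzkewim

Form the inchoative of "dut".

dudut

"dut" has 1 vowel. The stems with 1 vowel (muw → mumuw, hat → hahat, mow → momow) repeat the first consonant+vowel as a prefix.
So dut → dudut.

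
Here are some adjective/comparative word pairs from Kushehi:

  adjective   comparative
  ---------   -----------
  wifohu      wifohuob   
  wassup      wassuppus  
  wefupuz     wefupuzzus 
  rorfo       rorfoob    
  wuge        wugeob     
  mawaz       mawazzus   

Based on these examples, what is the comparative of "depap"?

depappus

wifohu and wefupuz both have last vowel 'u' yet inflect differently (wifohuob, wefupuzzus), so the last vowel is not what conditions the rule; whether the stem ends in a vowel or a consonant is.
"depap" ends in a consonant. The stems ending in a consonant (wefupuz → wefupuzzus, mawaz → mawazzus, wassup → wassuppus) double the final consonant and add -us.
The other pattern: stems ending in a vowel add -ob.
So depap → depappus.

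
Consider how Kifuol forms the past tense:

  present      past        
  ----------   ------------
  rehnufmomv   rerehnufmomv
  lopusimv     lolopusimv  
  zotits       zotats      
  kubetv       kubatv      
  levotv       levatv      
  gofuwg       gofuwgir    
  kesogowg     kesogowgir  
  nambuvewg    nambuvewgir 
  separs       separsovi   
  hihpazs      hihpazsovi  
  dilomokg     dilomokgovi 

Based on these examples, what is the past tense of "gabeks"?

rehnufmomv and kubetv both end in -v yet inflect differently (rerehnufmomv, kubatv), so the final letter is not what conditions the rule; the second-to-last letter is.
"gabeks" has second-to-last letter 'k'. The one such stem in the data (dilomokg → dilomokgovi) adds -ovi, so the same rule applies.
The other patterns: stems whose second-to-last letter is 'm' repeat the first consonant+vowel as a prefix; stems whose second-to-last letter is 't' change the last vowel to 'a'; stems whose second-to-last letter is 'w' add -ir.
So gabeks → gabeksovi.

gabeksovi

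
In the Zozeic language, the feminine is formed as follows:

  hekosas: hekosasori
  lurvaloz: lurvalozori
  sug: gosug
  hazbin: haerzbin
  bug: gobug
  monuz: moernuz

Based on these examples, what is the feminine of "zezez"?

monuz and lurvaloz both end in -z yet inflect differently (moernuz, lurvalozori), so the final letter is not what conditions the rule; the number of vowels is.
"zezez" has 2 vowels. The stems with 2 vowels (hazbin → haerzbin, monuz → moernuz) insert -er- after the first vowel.
So zezez → zeerzez.

zeerzez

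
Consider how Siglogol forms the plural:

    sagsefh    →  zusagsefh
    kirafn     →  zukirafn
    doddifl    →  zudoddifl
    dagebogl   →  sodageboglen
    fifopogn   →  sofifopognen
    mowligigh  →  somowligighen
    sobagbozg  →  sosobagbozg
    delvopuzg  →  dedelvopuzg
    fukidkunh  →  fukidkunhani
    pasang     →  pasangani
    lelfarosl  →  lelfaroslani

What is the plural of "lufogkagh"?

solufogkaghen

doddifl and dagebogl both end in -l yet inflect differently (zudoddifl, sodageboglen), so the final letter is not what conditions the rule; the second-to-last letter is.
"lufogkagh" has second-to-last letter 'g'. The stems whose second-to-last letter is 'g' (dagebogl → sodageboglen, fifopogn → sofifopognen, mowligigh → somowligighen) add so- … -en around the stem.
So lufogkagh → solufogkaghen.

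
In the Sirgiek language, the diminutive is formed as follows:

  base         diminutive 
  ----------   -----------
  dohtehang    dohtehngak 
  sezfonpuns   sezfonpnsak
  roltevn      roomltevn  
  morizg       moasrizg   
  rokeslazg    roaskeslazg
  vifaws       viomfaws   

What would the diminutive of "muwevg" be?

muomwevg

dohtehang and morizg both end in -g yet inflect differently (dohtehngak, moasrizg), so the final letter is not what conditions the rule; the second-to-last letter is.
"muwevg" has second-to-last letter 'v'. The one such stem in the data (roltevn → roomltevn) inserts -om- after the first vowel (as does vifaws), so the same rule applies.
The other patterns: stems whose second-to-last letter is 'n' delete the last vowel and add -ak; stems whose second-to-last letter is 'z' insert -as- after the first vowel.
So muwevg → muomwevg.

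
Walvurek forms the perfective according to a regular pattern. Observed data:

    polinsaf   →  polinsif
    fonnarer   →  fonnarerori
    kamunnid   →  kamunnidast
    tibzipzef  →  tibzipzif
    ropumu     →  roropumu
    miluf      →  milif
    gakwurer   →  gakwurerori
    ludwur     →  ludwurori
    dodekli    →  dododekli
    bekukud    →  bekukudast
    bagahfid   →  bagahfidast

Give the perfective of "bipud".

bipudast

"bipud" ends in -d. The stems ending in -d (kamunnid → kamunnidast, bagahfid → bagahfidast, bekukud → bekukudast) add -ast.
The other patterns: stems ending in -r add -ori; stems ending in -i or -u repeat the first consonant+vowel as a prefix; stems ending in -f change the last vowel to 'i'.
So bipud → bipudast.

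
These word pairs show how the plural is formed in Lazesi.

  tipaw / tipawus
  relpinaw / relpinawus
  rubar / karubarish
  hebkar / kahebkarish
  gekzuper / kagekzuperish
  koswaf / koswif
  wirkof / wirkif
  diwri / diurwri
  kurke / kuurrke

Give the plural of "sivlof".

sivlif

tipaw and rubar both have last vowel 'a' yet inflect differently (tipawus, karubarish), so the last vowel is not what conditions the rule; the final letter is.
"sivlof" ends in -f. The stems ending in -f (koswaf → koswif, wirkof → wirkif) change the last vowel to 'i'.
The other patterns: stems ending in -w add -us; stems ending in -r add ka- … -ish around the stem; stems ending in -e or -i insert -ur- after the first vowel.
So sivlof → sivlif.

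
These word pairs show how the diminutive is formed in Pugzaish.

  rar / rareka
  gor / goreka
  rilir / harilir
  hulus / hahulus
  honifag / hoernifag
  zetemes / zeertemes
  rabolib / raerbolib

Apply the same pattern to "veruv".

rar and rilir both end in -r yet inflect differently (rareka, harilir), so the final letter is not what conditions the rule; the number of vowels is.
"veruv" has 2 vowels. The stems with 2 vowels (rilir → harilir, hulus → hahulus) add the prefix ha-.
So veruv → haveruv.

haveruv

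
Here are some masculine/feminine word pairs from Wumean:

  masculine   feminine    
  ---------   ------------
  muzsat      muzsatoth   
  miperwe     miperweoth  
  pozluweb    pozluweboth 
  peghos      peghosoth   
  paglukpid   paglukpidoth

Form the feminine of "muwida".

muwidaoth

Every pair shown (muzsat → muzsatoth, miperwe → miperweoth, pozluweb → pozluweboth, …) follows the same rule: add -oth.
So muwida → muwidaoth.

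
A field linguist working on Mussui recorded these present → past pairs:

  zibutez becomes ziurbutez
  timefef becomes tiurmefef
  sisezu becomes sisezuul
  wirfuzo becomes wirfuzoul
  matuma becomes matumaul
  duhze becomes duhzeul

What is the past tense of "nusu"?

zibutez and duhze both have last vowel 'e' yet inflect differently (ziurbutez, duhzeul), so the last vowel is not what conditions the rule; whether the stem ends in a vowel or a consonant is.
"nusu" ends in a vowel. The stems ending in a vowel (sisezu → sisezuul, wirfuzo → wirfuzoul, matuma → matumaul) add -ul.
The other pattern: stems ending in a consonant insert -ur- after the first vowel.
So nusu → nusuul.

nusuul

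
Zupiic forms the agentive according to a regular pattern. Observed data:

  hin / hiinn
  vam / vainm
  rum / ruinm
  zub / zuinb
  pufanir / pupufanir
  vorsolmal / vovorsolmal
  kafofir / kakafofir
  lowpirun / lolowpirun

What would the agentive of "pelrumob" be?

hin and lowpirun both end in -n yet inflect differently (hiinn, lolowpirun), so the final letter is not what conditions the rule; the number of vowels is.
"pelrumob" has 3 vowels. The stems with 3 vowels (pufanir → pupufanir, vorsolmal → vovorsolmal, kafofir → kakafofir) repeat the first consonant+vowel as a prefix.
So pelrumob → pepelrumob.

pepelrumob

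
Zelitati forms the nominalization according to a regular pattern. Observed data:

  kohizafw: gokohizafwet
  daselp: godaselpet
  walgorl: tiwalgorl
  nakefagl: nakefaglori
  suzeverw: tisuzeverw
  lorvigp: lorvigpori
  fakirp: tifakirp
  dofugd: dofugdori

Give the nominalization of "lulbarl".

nakefagl and walgorl both end in -l yet inflect differently (nakefaglori, tiwalgorl), so the final letter is not what conditions the rule; the second-to-last letter is.
"lulbarl" has second-to-last letter 'r'. The stems whose second-to-last letter is 'r' (walgorl → tiwalgorl, suzeverw → tisuzeverw, fakirp → tifakirp) add the prefix ti-.
So lulbarl → tilulbarl.

tilulbarl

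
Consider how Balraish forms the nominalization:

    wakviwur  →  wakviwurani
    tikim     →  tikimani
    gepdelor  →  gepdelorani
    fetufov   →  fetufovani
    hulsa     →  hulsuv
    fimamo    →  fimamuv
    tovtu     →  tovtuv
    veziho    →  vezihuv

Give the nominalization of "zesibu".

gepdelor and fimamo both have last vowel 'o' yet inflect differently (gepdelorani, fimamuv), so the last vowel is not what conditions the rule; whether the stem ends in a vowel or a consonant is.
"zesibu" ends in a vowel. The stems ending in a vowel (hulsa → hulsuv, fimamo → fimamuv, tovtu → tovtuv) drop the final letter and add -uv.
The other pattern: stems ending in a consonant add -ani.
So zesibu → zesibuv.

zesibuv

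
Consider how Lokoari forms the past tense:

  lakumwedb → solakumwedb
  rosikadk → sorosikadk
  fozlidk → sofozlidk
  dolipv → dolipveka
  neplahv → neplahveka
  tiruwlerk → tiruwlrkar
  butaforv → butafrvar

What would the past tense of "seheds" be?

soseheds

"seheds" has second-to-last letter 'd'. The stems whose second-to-last letter is 'd' (lakumwedb → solakumwedb, rosikadk → sorosikadk, fozlidk → sofozlidk) add the prefix so-.
The other patterns: stems whose second-to-last letter is 'h' or 'p' add -eka; stems whose second-to-last letter is 'r' delete the last vowel and add -ar.
So seheds → soseheds.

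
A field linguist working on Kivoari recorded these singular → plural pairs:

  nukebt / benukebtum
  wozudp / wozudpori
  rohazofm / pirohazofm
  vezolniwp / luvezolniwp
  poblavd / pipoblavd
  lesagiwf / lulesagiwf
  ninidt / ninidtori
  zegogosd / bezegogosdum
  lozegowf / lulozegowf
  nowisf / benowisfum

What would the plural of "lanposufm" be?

lozegowf and nowisf both end in -f yet inflect differently (lulozegowf, benowisfum), so the final letter is not what conditions the rule; the second-to-last letter is.
"lanposufm" has second-to-last letter 'f'. The one such stem in the data (rohazofm → pirohazofm) adds the prefix pi-, so the same rule applies.
The other patterns: stems whose second-to-last letter is 'w' add the prefix lu-; stems whose second-to-last letter is 'b' or 's' add be- … -um around the stem; stems whose second-to-last letter is 'd' add -ori.
So lanposufm → pilanposufm.

pilanposufm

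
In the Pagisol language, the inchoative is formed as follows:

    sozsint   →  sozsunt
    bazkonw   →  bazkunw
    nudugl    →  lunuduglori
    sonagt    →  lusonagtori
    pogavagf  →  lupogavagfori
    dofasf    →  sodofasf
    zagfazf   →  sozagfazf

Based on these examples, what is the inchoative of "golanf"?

sozsint and sonagt both end in -t yet inflect differently (sozsunt, lusonagtori), so the final letter is not what conditions the rule; the second-to-last letter is.
"golanf" has second-to-last letter 'n'. The stems whose second-to-last letter is 'n' (sozsint → sozsunt, bazkonw → bazkunw) change the last vowel to 'u'.
So golanf → golunf.

golunf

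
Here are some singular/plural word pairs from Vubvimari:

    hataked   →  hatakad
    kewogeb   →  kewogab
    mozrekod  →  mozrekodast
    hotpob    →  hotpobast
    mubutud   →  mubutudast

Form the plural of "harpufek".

harpufak

"harpufek" has last vowel 'e'. The stems whose last vowel is 'e' (kewogeb → kewogab, hataked → hatakad) change the last vowel to 'a'.
So harpufek → harpufak.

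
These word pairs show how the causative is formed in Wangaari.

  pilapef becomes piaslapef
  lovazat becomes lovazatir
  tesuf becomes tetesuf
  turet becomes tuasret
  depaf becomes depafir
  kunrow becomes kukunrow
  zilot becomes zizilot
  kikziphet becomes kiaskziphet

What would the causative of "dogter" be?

doasgter

zilot and kikziphet both end in -t yet inflect differently (zizilot, kiaskziphet), so the final letter is not what conditions the rule; the last vowel is.
"dogter" has last vowel 'e'. The stems whose last vowel is 'e' (kikziphet → kiaskziphet, pilapef → piaslapef, turet → tuasret) insert -as- after the first vowel.
So dogter → doasgter.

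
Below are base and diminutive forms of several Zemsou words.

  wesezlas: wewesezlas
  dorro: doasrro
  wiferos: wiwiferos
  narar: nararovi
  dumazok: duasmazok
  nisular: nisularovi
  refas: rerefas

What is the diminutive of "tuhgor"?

nisular and refas both have last vowel 'a' yet inflect differently (nisularovi, rerefas), so the last vowel is not what conditions the rule; the final letter is.
"tuhgor" ends in -r. The stems ending in -r (nisular → nisularovi, narar → nararovi) add -ovi.
So tuhgor → tuhgorovi.

tuhgorovi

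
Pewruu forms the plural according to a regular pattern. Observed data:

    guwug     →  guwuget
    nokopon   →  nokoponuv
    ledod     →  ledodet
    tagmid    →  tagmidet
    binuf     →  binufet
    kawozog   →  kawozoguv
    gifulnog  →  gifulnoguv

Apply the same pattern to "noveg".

noveget

guwug and gifulnog both end in -g yet inflect differently (guwuget, gifulnoguv), so the final letter is not what conditions the rule; the number of vowels is.
"noveg" has 2 vowels. The stems with 2 vowels (tagmid → tagmidet, guwug → guwuget, binuf → binufet) add -et.
So noveg → noveget.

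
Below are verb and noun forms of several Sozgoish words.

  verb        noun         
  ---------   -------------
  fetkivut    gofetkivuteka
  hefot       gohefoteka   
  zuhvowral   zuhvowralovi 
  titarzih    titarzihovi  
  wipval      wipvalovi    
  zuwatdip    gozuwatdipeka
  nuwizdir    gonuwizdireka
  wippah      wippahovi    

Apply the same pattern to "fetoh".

fetohovi

"fetoh" ends in -h. The stems ending in -h (titarzih → titarzihovi, wippah → wippahovi) add -ovi.
The other pattern: stems ending in -p, -r or -t add go- … -eka around the stem.
So fetoh → fetohovi.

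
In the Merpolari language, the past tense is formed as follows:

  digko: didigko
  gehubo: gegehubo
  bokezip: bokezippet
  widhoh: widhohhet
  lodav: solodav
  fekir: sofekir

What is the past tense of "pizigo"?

digko and widhoh both have last vowel 'o' yet inflect differently (didigko, widhohhet), so the last vowel is not what conditions the rule; the final letter is.
"pizigo" ends in -o. The stems ending in -o (digko → didigko, gehubo → gegehubo) repeat the first consonant+vowel as a prefix.
So pizigo → pipizigo.

pipizigo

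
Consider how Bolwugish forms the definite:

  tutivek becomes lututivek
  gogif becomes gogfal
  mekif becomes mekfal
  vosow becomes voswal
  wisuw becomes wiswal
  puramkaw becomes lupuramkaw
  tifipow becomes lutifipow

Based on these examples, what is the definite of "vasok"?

vaskal

"vasok" has 2 vowels. The stems with 2 vowels (gogif → gogfal, mekif → mekfal, wisuw → wiswal) delete the last vowel and add -al.
So vasok → vaskal.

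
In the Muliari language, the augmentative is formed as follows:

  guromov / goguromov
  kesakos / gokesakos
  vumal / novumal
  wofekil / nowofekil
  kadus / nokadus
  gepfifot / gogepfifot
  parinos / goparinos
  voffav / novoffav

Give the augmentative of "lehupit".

nolehupit

parinos and kadus both end in -s yet inflect differently (goparinos, nokadus), so the final letter is not what conditions the rule; the last vowel is.
"lehupit" has last vowel 'i'. The one such stem in the data (wofekil → nowofekil) adds the prefix no-, so the same rule applies.
So lehupit → nolehupit.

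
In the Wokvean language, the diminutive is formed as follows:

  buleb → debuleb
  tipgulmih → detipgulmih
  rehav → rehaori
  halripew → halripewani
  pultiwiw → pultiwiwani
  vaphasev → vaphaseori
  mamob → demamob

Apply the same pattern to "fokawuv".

vaphasev and halripew both have last vowel 'e' yet inflect differently (vaphaseori, halripewani), so the last vowel is not what conditions the rule; the final letter is.
"fokawuv" ends in -v. The stems ending in -v (vaphasev → vaphaseori, rehav → rehaori) drop the final letter and add -ori.
The other patterns: stems ending in -w add -ani; stems ending in -b or -h add the prefix de-.
So fokawuv → fokawuori.

fokawuori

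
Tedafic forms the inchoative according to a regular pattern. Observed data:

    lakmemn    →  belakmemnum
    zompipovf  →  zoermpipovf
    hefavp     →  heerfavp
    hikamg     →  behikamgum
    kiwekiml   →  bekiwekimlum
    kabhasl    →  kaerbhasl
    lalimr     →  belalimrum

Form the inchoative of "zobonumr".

bezobonumrum

kiwekiml and kabhasl both end in -l yet inflect differently (bekiwekimlum, kaerbhasl), so the final letter is not what conditions the rule; the second-to-last letter is.
"zobonumr" has second-to-last letter 'm'. The stems whose second-to-last letter is 'm' (lakmemn → belakmemnum, lalimr → belalimrum, hikamg → behikamgum) add be- … -um around the stem.
The other pattern: stems whose second-to-last letter is 's' or 'v' insert -er- after the first vowel.
So zobonumr → bezobonumrum.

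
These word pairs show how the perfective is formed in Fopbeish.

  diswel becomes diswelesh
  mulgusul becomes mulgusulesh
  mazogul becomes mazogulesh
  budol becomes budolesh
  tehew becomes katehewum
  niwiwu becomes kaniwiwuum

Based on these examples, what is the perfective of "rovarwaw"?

karovarwawum

diswel and tehew both have last vowel 'e' yet inflect differently (diswelesh, katehewum), so the last vowel is not what conditions the rule; the final letter is.
"rovarwaw" ends in -w. The one such stem in the data (tehew → katehewum) adds ka- … -um around the stem, so the same rule applies.
So rovarwaw → karovarwawum.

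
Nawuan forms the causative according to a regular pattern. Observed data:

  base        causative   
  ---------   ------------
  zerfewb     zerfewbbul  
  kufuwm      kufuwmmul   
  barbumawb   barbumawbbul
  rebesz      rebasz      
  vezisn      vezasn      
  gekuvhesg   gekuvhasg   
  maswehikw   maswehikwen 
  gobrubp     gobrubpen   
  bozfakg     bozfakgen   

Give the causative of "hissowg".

hissowggul

gekuvhesg and bozfakg both end in -g yet inflect differently (gekuvhasg, bozfakgen), so the final letter is not what conditions the rule; the second-to-last letter is.
"hissowg" has second-to-last letter 'w'. The stems whose second-to-last letter is 'w' (zerfewb → zerfewbbul, kufuwm → kufuwmmul, barbumawb → barbumawbbul) double the final consonant and add -ul.
The other patterns: stems whose second-to-last letter is 's' change the last vowel to 'a'; stems whose second-to-last letter is 'b' or 'k' add -en.
So hissowg → hissowggul.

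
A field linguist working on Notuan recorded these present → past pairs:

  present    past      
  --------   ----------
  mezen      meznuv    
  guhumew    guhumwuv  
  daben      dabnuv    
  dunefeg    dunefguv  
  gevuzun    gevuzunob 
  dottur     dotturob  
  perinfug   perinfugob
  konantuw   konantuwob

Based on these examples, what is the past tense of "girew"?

girwuv

"girew" has last vowel 'e'. The stems whose last vowel is 'e' (mezen → meznuv, guhumew → guhumwuv, daben → dabnuv) delete the last vowel and add -uv.
The other pattern: stems whose last vowel is 'u' add -ob.
So girew → girwuv.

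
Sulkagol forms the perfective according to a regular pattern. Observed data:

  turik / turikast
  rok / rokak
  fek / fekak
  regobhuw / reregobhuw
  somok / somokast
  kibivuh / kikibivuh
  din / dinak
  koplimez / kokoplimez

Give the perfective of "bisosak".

bibisosak

fek and somok both end in -k yet inflect differently (fekak, somokast), so the final letter is not what conditions the rule; the number of vowels is.
"bisosak" has 3 vowels. The stems with 3 vowels (kibivuh → kikibivuh, regobhuw → reregobhuw, koplimez → kokoplimez) repeat the first consonant+vowel as a prefix.
So bisosak → bibisosak.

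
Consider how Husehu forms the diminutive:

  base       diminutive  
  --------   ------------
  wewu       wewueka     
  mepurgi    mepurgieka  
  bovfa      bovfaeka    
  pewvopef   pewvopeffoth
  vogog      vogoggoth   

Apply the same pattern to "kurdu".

mepurgi and pewvopef both have 3 vowels yet inflect differently (mepurgieka, pewvopeffoth), so the number of vowels is not what conditions the rule; whether the stem ends in a vowel or a consonant is.
"kurdu" ends in a vowel. The stems ending in a vowel (wewu → wewueka, mepurgi → mepurgieka, bovfa → bovfaeka) add -eka.
The other pattern: stems ending in a consonant double the final consonant and add -oth.
So kurdu → kurdueka.

kurdueka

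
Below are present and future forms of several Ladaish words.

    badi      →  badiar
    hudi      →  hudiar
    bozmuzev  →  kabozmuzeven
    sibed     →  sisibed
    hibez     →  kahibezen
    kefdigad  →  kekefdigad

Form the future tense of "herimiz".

kaherimizen

hibez and sibed both have last vowel 'e' yet inflect differently (kahibezen, sisibed), so the last vowel is not what conditions the rule; the final letter is.
"herimiz" ends in -z. The one such stem in the data (hibez → kahibezen) adds ka- … -en around the stem, so the same rule applies.
So herimiz → kaherimizen.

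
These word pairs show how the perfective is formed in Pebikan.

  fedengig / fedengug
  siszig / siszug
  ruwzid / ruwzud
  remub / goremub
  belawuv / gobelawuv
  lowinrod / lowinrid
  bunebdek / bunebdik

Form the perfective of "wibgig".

ruwzid and lowinrod both end in -d yet inflect differently (ruwzud, lowinrid), so the final letter is not what conditions the rule; the last vowel is.
"wibgig" has last vowel 'i'. The stems whose last vowel is 'i' (fedengig → fedengug, siszig → siszug, ruwzid → ruwzud) change the last vowel to 'u'.
So wibgig → wibgug.

wibgug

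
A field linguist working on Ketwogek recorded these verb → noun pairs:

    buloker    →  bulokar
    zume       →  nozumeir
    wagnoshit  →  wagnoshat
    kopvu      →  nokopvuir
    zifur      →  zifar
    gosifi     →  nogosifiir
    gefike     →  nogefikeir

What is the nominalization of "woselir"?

gosifi and wagnoshit both have last vowel 'i' yet inflect differently (nogosifiir, wagnoshat), so the last vowel is not what conditions the rule; whether the stem ends in a vowel or a consonant is.
"woselir" ends in a consonant. The stems ending in a consonant (wagnoshit → wagnoshat, zifur → zifar, buloker → bulokar) change the last vowel to 'a'.
The other pattern: stems ending in a vowel add no- … -ir around the stem.
So woselir → woselar.

woselar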